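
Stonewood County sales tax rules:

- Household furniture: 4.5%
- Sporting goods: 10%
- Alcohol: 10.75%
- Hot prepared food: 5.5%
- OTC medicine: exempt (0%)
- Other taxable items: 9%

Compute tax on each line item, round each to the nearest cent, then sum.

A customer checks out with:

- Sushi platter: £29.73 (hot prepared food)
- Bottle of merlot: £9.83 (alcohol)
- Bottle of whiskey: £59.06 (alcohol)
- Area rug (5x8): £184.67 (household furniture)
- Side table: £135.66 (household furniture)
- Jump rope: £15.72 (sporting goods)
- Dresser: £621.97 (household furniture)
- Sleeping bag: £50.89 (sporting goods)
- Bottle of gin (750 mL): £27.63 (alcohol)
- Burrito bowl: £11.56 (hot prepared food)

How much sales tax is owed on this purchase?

£61.72

Sushi platter £29.73: hot prepared food → 5.5% → £1.64
Bottle of merlot £9.83: alcohol → 10.75% → £1.06
Bottle of whiskey £59.06: alcohol → 10.75% → £6.35
Area rug (5x8) £184.67: household furniture → 4.5% → £8.31
Side table £135.66: household furniture → 4.5% → £6.10
Jump rope £15.72: sporting goods → 10% → £1.57
Dresser £621.97: household furniture → 4.5% → £27.99
Sleeping bag £50.89: sporting goods → 10% → £5.09
Bottle of gin (750 mL) £27.63: alcohol → 10.75% → £2.97
Burrito bowl £11.56: hot prepared food → 5.5% → £0.64
Total tax = £1.64 + £1.06 + £6.35 + £8.31 + £6.10 + £1.57 + £27.99 + £5.09 + £2.97 + £0.64 = £61.72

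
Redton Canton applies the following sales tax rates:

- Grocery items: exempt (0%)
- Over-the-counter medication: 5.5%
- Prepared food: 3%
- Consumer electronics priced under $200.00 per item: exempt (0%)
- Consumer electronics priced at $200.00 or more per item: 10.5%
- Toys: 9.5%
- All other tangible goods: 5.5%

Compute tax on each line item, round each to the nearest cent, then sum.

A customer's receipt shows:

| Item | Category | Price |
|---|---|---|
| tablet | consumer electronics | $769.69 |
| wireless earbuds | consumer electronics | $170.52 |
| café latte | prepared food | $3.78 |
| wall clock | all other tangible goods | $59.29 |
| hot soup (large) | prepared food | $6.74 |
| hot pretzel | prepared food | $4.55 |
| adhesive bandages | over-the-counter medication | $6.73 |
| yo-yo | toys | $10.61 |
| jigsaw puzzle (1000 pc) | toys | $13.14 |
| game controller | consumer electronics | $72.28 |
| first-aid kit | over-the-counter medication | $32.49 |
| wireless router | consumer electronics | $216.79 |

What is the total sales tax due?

Tablet $769.69: consumer electronics, $200.00 or more → 10.5% → $80.82
Wireless earbuds $170.52: consumer electronics, under $200.00 → 0% → $0.00
Café latte $3.78: prepared food → 3% → $0.11
Wall clock $59.29: all other tangible goods → 5.5% → $3.26
Hot soup (large) $6.74: prepared food → 3% → $0.20
Hot pretzel $4.55: prepared food → 3% → $0.14
Adhesive bandages $6.73: over-the-counter medication → 5.5% → $0.37
Yo-yo $10.61: toys → 9.5% → $1.01
Jigsaw puzzle (1000 pc) $13.14: toys → 9.5% → $1.25
Game controller $72.28: consumer electronics, under $200.00 → 0% → $0.00
First-aid kit $32.49: over-the-counter medication → 5.5% → $1.79
Wireless router $216.79: consumer electronics, $200.00 or more → 10.5% → $22.76
Total tax = $80.82 + $0.11 + $3.26 + $0.20 + $0.14 + $0.37 + $1.01 + $1.25 + $1.79 + $22.76 = $111.71

$111.71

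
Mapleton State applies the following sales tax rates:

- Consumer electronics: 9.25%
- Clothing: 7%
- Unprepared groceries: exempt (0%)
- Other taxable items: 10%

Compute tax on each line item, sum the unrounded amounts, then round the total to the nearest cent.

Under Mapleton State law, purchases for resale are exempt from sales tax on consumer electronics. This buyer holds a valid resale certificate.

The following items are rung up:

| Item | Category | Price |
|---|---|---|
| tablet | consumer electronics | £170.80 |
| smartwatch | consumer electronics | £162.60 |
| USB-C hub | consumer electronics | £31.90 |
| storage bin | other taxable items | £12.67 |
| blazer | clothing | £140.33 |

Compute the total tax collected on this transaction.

£11.09

Tablet £170.80: consumer electronics, buyer-exempt → 0% → £0.00
Smartwatch £162.60: consumer electronics, buyer-exempt → 0% → £0.00
USB-C hub £31.90: consumer electronics, buyer-exempt → 0% → £0.00
Storage bin £12.67: other taxable items → 10% → £1.267
Blazer £140.33: clothing → 7% → £9.8231
Unrounded tax sum = £11.0901 → £11.09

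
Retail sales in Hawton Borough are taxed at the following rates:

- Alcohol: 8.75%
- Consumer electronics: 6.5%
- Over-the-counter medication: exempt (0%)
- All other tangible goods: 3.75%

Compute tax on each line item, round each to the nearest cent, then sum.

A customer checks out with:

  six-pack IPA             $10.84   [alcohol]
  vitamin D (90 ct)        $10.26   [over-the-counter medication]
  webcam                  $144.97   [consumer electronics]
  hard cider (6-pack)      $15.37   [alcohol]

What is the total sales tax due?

$11.71

Six-pack IPA $10.84: alcohol → 8.75% → $0.95
Vitamin D (90 ct) $10.26: over-the-counter medication → 0% → $0.00
Webcam $144.97: consumer electronics → 6.5% → $9.42
Hard cider (6-pack) $15.37: alcohol → 8.75% → $1.34
Total tax = $0.95 + $9.42 + $1.34 = $11.71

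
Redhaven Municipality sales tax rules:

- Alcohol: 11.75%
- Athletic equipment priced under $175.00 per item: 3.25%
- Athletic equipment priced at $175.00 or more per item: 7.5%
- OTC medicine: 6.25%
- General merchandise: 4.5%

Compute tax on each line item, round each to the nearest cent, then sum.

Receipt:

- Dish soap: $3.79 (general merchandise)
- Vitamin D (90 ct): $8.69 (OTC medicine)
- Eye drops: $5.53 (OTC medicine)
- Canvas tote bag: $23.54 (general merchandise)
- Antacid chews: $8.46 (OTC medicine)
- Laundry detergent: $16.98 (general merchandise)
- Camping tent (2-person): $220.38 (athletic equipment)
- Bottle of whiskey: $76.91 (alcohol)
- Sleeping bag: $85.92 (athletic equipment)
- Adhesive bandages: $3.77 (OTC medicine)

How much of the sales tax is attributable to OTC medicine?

$1.66

Vitamin D (90 ct) $8.69: OTC medicine → 6.25% → $0.54
Eye drops $5.53: OTC medicine → 6.25% → $0.35
Antacid chews $8.46: OTC medicine → 6.25% → $0.53
Adhesive bandages $3.77: OTC medicine → 6.25% → $0.24
Tax on OTC medicine = $0.54 + $0.35 + $0.53 + $0.24 = $1.66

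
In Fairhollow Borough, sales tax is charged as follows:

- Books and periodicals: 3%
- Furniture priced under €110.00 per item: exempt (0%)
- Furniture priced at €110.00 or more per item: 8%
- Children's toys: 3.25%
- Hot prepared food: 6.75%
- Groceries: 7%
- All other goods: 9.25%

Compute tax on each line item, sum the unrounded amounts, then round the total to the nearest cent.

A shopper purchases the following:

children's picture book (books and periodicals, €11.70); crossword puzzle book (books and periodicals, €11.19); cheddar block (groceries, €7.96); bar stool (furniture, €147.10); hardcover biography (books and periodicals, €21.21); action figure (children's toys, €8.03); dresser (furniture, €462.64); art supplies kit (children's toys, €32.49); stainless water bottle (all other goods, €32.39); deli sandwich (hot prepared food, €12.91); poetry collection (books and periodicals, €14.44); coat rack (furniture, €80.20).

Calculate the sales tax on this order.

€56.28

Children's picture book €11.70: books and periodicals → 3% → €0.351
Crossword puzzle book €11.19: books and periodicals → 3% → €0.3357
Cheddar block €7.96: groceries → 7% → €0.5572
Bar stool €147.10: furniture, €110.00 or more → 8% → €11.768
Hardcover biography €21.21: books and periodicals → 3% → €0.6363
Action figure €8.03: children's toys → 3.25% → €0.260975
Dresser €462.64: furniture, €110.00 or more → 8% → €37.0112
Art supplies kit €32.49: children's toys → 3.25% → €1.055925
Stainless water bottle €32.39: all other goods → 9.25% → €2.996075
Deli sandwich €12.91: hot prepared food → 6.75% → €0.871425
Poetry collection €14.44: books and periodicals → 3% → €0.4332
Coat rack €80.20: furniture, under €110.00 → 0% → €0.00
Unrounded tax sum = €56.277 → €56.28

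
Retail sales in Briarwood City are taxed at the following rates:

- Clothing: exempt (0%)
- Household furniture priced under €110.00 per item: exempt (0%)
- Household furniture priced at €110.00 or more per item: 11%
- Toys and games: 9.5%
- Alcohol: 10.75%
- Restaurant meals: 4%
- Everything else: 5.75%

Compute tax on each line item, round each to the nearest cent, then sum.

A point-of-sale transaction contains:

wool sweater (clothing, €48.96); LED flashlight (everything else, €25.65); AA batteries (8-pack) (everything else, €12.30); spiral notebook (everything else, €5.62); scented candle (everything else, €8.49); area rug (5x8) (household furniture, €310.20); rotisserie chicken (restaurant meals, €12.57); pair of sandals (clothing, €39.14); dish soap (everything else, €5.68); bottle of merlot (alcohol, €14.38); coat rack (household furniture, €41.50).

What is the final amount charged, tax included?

Wool sweater €48.96: clothing → 0% → €0.00
LED flashlight €25.65: everything else → 5.75% → €1.47
AA batteries (8-pack) €12.30: everything else → 5.75% → €0.71
Spiral notebook €5.62: everything else → 5.75% → €0.32
Scented candle €8.49: everything else → 5.75% → €0.49
Area rug (5x8) €310.20: household furniture, €110.00 or more → 11% → €34.12
Rotisserie chicken €12.57: restaurant meals → 4% → €0.50
Pair of sandals €39.14: clothing → 0% → €0.00
Dish soap €5.68: everything else → 5.75% → €0.33
Bottle of merlot €14.38: alcohol → 10.75% → €1.55
Coat rack €41.50: household furniture, under €110.00 → 0% → €0.00
Subtotal = €524.49; tax = €39.49; total due = €563.98

€563.98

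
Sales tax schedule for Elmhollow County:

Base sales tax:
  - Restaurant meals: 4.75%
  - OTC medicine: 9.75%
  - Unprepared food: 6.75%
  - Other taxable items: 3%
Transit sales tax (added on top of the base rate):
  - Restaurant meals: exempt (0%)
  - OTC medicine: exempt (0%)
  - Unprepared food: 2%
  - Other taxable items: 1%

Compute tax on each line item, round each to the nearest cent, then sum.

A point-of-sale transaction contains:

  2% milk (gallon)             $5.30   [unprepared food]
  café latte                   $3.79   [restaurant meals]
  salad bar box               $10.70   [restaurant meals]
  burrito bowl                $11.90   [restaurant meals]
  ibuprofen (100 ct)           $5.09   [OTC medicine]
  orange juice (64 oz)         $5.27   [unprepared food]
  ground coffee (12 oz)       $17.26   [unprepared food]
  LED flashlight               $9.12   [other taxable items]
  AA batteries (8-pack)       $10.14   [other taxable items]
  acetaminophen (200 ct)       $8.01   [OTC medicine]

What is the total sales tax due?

2% milk (gallon) $5.30: unprepared food → 6.75% + 2% transit = 8.75% → $0.46
Café latte $3.79: restaurant meals → 4.75% + 0% transit = 4.75% → $0.18
Salad bar box $10.70: restaurant meals → 4.75% + 0% transit = 4.75% → $0.51
Burrito bowl $11.90: restaurant meals → 4.75% + 0% transit = 4.75% → $0.57
Ibuprofen (100 ct) $5.09: OTC medicine → 9.75% + 0% transit = 9.75% → $0.50
Orange juice (64 oz) $5.27: unprepared food → 6.75% + 2% transit = 8.75% → $0.46
Ground coffee (12 oz) $17.26: unprepared food → 6.75% + 2% transit = 8.75% → $1.51
LED flashlight $9.12: other taxable items → 3% + 1% transit = 4% → $0.36
AA batteries (8-pack) $10.14: other taxable items → 3% + 1% transit = 4% → $0.41
Acetaminophen (200 ct) $8.01: OTC medicine → 9.75% + 0% transit = 9.75% → $0.78
Total tax = $0.46 + $0.18 + $0.51 + $0.57 + $0.50 + $0.46 + $1.51 + $0.36 + $0.41 + $0.78 = $5.74

$5.74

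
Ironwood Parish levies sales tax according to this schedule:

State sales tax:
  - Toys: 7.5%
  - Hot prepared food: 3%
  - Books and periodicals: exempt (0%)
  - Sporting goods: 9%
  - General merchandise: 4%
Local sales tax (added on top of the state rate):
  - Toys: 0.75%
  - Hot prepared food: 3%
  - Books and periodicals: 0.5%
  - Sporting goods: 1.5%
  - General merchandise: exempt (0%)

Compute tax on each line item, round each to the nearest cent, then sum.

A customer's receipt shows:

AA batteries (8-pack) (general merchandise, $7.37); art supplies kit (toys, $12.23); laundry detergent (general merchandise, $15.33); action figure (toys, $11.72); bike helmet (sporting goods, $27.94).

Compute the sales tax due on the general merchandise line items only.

AA batteries (8-pack) $7.37: general merchandise → 4% + 0% local = 4% → $0.29
Laundry detergent $15.33: general merchandise → 4% + 0% local = 4% → $0.61
Tax on general merchandise = $0.29 + $0.61 = $0.90

$0.90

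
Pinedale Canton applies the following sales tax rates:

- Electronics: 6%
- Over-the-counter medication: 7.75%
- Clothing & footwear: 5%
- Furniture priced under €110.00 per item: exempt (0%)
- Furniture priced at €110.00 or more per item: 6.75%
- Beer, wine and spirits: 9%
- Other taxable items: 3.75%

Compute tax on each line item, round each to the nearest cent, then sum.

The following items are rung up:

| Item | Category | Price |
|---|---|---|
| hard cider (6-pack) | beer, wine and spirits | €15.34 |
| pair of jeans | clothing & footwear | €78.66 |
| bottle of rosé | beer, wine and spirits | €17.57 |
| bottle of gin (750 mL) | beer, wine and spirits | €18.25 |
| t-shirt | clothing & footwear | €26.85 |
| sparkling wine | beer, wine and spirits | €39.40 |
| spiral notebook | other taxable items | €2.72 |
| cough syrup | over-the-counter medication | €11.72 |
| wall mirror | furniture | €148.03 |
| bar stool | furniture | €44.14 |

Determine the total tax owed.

Hard cider (6-pack) €15.34: beer, wine and spirits → 9% → €1.38
Pair of jeans €78.66: clothing & footwear → 5% → €3.93
Bottle of rosé €17.57: beer, wine and spirits → 9% → €1.58
Bottle of gin (750 mL) €18.25: beer, wine and spirits → 9% → €1.64
T-shirt €26.85: clothing & footwear → 5% → €1.34
Sparkling wine €39.40: beer, wine and spirits → 9% → €3.55
Spiral notebook €2.72: other taxable items → 3.75% → €0.10
Cough syrup €11.72: over-the-counter medication → 7.75% → €0.91
Wall mirror €148.03: furniture, €110.00 or more → 6.75% → €9.99
Bar stool €44.14: furniture, under €110.00 → 0% → €0.00
Total tax = €1.38 + €3.93 + €1.58 + €1.64 + €1.34 + €3.55 + €0.10 + €0.91 + €9.99 = €24.42

€24.42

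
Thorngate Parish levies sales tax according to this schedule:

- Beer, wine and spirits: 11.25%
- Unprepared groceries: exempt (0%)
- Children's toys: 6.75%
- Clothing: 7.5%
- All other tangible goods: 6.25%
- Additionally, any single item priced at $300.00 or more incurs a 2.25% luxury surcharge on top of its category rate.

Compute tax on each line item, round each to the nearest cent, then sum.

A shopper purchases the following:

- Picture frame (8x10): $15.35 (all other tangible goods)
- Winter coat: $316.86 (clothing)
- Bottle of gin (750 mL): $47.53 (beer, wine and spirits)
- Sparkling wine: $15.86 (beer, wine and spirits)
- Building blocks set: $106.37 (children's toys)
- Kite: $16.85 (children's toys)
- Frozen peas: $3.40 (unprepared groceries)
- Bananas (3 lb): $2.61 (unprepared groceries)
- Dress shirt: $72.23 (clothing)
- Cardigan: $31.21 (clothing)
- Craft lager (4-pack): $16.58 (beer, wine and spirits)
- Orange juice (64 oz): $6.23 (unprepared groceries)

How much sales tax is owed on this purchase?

Picture frame (8x10) $15.35: all other tangible goods → 6.25% → $0.96
Winter coat $316.86: clothing → 7.5% + 2.25% surcharge = 9.75% → $30.89
Bottle of gin (750 mL) $47.53: beer, wine and spirits → 11.25% → $5.35
Sparkling wine $15.86: beer, wine and spirits → 11.25% → $1.78
Building blocks set $106.37: children's toys → 6.75% → $7.18
Kite $16.85: children's toys → 6.75% → $1.14
Frozen peas $3.40: unprepared groceries → 0% → $0.00
Bananas (3 lb) $2.61: unprepared groceries → 0% → $0.00
Dress shirt $72.23: clothing → 7.5% → $5.42
Cardigan $31.21: clothing → 7.5% → $2.34
Craft lager (4-pack) $16.58: beer, wine and spirits → 11.25% → $1.87
Orange juice (64 oz) $6.23: unprepared groceries → 0% → $0.00
Total tax = $0.96 + $30.89 + $5.35 + $1.78 + $7.18 + $1.14 + $5.42 + $2.34 + $1.87 = $56.93

$56.93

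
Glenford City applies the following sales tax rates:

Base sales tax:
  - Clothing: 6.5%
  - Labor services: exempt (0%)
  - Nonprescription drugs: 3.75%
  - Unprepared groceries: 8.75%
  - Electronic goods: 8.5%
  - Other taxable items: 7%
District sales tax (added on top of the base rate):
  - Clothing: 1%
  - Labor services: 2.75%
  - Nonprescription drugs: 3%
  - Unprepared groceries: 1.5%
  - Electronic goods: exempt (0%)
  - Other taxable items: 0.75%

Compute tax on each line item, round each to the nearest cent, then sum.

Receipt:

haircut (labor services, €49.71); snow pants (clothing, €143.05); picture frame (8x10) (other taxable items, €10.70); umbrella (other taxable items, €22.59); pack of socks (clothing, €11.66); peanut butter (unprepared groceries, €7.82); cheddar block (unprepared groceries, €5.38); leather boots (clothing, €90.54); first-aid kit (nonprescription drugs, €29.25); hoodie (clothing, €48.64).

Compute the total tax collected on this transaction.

Haircut €49.71: labor services → 0% + 2.75% district = 2.75% → €1.37
Snow pants €143.05: clothing → 6.5% + 1% district = 7.5% → €10.73
Picture frame (8x10) €10.70: other taxable items → 7% + 0.75% district = 7.75% → €0.83
Umbrella €22.59: other taxable items → 7% + 0.75% district = 7.75% → €1.75
Pack of socks €11.66: clothing → 6.5% + 1% district = 7.5% → €0.87
Peanut butter €7.82: unprepared groceries → 8.75% + 1.5% district = 10.25% → €0.80
Cheddar block €5.38: unprepared groceries → 8.75% + 1.5% district = 10.25% → €0.55
Leather boots €90.54: clothing → 6.5% + 1% district = 7.5% → €6.79
First-aid kit €29.25: nonprescription drugs → 3.75% + 3% district = 6.75% → €1.97
Hoodie €48.64: clothing → 6.5% + 1% district = 7.5% → €3.65
Total tax = €1.37 + €10.73 + €0.83 + €1.75 + €0.87 + €0.80 + €0.55 + €6.79 + €1.97 + €3.65 = €29.31

€29.31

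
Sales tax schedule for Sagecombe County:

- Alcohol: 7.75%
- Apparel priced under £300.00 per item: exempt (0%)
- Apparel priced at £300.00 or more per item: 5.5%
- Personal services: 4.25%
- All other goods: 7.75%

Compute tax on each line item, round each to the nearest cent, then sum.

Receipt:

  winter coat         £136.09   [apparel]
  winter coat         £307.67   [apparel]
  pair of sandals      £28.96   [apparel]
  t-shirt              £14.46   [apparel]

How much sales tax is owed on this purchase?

£16.92

Winter coat £136.09: apparel, under £300.00 → 0% → £0.00
Winter coat £307.67: apparel, £300.00 or more → 5.5% → £16.92
Pair of sandals £28.96: apparel, under £300.00 → 0% → £0.00
T-shirt £14.46: apparel, under £300.00 → 0% → £0.00
Total tax = £16.92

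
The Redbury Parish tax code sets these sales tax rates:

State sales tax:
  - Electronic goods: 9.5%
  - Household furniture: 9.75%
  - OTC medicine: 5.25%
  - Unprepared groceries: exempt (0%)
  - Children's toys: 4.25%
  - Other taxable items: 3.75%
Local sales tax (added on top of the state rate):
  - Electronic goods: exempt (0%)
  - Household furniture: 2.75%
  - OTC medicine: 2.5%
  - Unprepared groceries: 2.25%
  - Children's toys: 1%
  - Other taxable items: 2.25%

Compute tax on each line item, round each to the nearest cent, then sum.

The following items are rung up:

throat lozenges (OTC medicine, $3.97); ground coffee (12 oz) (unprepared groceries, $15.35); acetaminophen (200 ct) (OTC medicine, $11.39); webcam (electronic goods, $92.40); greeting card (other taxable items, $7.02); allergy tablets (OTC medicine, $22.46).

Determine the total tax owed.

Throat lozenges $3.97: OTC medicine → 5.25% + 2.5% local = 7.75% → $0.31
Ground coffee (12 oz) $15.35: unprepared groceries → 0% + 2.25% local = 2.25% → $0.35
Acetaminophen (200 ct) $11.39: OTC medicine → 5.25% + 2.5% local = 7.75% → $0.88
Webcam $92.40: electronic goods → 9.5% + 0% local = 9.5% → $8.78
Greeting card $7.02: other taxable items → 3.75% + 2.25% local = 6% → $0.42
Allergy tablets $22.46: OTC medicine → 5.25% + 2.5% local = 7.75% → $1.74
Total tax = $0.31 + $0.35 + $0.88 + $8.78 + $0.42 + $1.74 = $12.48

$12.48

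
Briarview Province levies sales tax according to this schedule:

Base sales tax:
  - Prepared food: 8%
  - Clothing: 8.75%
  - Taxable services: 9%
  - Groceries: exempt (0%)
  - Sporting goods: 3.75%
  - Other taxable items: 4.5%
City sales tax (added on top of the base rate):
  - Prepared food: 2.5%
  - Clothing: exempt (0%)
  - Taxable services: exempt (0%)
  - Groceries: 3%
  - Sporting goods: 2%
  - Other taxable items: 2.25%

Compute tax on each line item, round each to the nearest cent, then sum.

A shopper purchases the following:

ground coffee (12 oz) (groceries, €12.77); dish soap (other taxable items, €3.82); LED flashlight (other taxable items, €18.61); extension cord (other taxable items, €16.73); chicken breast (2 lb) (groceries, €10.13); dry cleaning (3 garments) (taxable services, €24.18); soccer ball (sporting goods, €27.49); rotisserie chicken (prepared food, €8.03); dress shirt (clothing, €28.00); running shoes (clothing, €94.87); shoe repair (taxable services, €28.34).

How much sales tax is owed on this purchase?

€21.23

Ground coffee (12 oz) €12.77: groceries → 0% + 3% city = 3% → €0.38
Dish soap €3.82: other taxable items → 4.5% + 2.25% city = 6.75% → €0.26
LED flashlight €18.61: other taxable items → 4.5% + 2.25% city = 6.75% → €1.26
Extension cord €16.73: other taxable items → 4.5% + 2.25% city = 6.75% → €1.13
Chicken breast (2 lb) €10.13: groceries → 0% + 3% city = 3% → €0.30
Dry cleaning (3 garments) €24.18: taxable services → 9% + 0% city = 9% → €2.18
Soccer ball €27.49: sporting goods → 3.75% + 2% city = 5.75% → €1.58
Rotisserie chicken €8.03: prepared food → 8% + 2.5% city = 10.5% → €0.84
Dress shirt €28.00: clothing → 8.75% + 0% city = 8.75% → €2.45
Running shoes €94.87: clothing → 8.75% + 0% city = 8.75% → €8.30
Shoe repair €28.34: taxable services → 9% + 0% city = 9% → €2.55
Total tax = €0.38 + €0.26 + €1.26 + €1.13 + €0.30 + €2.18 + €1.58 + €0.84 + €2.45 + €8.30 + €2.55 = €21.23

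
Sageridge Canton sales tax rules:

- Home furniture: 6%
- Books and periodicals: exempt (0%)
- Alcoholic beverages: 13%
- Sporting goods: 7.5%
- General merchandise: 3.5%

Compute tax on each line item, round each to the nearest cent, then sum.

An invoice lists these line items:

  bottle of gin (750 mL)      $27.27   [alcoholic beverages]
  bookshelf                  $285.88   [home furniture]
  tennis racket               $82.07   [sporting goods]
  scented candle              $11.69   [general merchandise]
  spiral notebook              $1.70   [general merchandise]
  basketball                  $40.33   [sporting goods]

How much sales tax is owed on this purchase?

Bottle of gin (750 mL) $27.27: alcoholic beverages → 13% → $3.55
Bookshelf $285.88: home furniture → 6% → $17.15
Tennis racket $82.07: sporting goods → 7.5% → $6.16
Scented candle $11.69: general merchandise → 3.5% → $0.41
Spiral notebook $1.70: general merchandise → 3.5% → $0.06
Basketball $40.33: sporting goods → 7.5% → $3.02
Total tax = $3.55 + $17.15 + $6.16 + $0.41 + $0.06 + $3.02 = $30.35

$30.35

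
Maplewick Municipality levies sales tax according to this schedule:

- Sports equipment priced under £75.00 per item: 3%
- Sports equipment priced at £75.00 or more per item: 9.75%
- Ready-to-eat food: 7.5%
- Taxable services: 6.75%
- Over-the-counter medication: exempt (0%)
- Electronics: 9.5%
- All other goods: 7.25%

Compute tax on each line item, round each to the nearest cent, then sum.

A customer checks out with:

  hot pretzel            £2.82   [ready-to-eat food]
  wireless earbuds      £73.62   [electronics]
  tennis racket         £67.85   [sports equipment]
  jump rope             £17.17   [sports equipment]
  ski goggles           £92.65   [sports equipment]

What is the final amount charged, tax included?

£272.90

Hot pretzel £2.82: ready-to-eat food → 7.5% → £0.21
Wireless earbuds £73.62: electronics → 9.5% → £6.99
Tennis racket £67.85: sports equipment, under £75.00 → 3% → £2.04
Jump rope £17.17: sports equipment, under £75.00 → 3% → £0.52
Ski goggles £92.65: sports equipment, £75.00 or more → 9.75% → £9.03
Subtotal = £254.11; tax = £18.79; total due = £272.90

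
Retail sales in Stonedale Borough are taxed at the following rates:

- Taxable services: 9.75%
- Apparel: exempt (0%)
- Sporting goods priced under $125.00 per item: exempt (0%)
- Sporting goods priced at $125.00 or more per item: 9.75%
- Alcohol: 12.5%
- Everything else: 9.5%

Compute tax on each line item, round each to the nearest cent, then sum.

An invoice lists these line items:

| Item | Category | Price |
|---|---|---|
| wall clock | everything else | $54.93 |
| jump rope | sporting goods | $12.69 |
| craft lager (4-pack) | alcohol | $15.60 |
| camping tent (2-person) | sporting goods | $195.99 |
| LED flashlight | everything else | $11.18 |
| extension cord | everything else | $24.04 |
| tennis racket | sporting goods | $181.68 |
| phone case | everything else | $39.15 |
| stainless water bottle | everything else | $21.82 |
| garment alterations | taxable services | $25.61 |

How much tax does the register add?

Wall clock $54.93: everything else → 9.5% → $5.22
Jump rope $12.69: sporting goods, under $125.00 → 0% → $0.00
Craft lager (4-pack) $15.60: alcohol → 12.5% → $1.95
Camping tent (2-person) $195.99: sporting goods, $125.00 or more → 9.75% → $19.11
LED flashlight $11.18: everything else → 9.5% → $1.06
Extension cord $24.04: everything else → 9.5% → $2.28
Tennis racket $181.68: sporting goods, $125.00 or more → 9.75% → $17.71
Phone case $39.15: everything else → 9.5% → $3.72
Stainless water bottle $21.82: everything else → 9.5% → $2.07
Garment alterations $25.61: taxable services → 9.75% → $2.50
Total tax = $5.22 + $1.95 + $19.11 + $1.06 + $2.28 + $17.71 + $3.72 + $2.07 + $2.50 = $55.62

$55.62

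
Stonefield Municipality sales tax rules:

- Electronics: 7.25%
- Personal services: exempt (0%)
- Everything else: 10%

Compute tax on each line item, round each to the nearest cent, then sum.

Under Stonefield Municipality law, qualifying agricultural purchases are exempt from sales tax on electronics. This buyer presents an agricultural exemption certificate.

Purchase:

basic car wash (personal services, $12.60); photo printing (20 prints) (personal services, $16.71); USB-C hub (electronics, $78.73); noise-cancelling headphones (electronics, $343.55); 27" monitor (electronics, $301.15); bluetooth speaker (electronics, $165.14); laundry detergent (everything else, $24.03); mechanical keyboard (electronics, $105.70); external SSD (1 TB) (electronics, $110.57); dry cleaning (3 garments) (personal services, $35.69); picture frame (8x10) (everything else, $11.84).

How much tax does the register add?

Basic car wash $12.60: personal services → 0% → $0.00
Photo printing (20 prints) $16.71: personal services → 0% → $0.00
USB-C hub $78.73: electronics, buyer-exempt → 0% → $0.00
Noise-cancelling headphones $343.55: electronics, buyer-exempt → 0% → $0.00
27" monitor $301.15: electronics, buyer-exempt → 0% → $0.00
Bluetooth speaker $165.14: electronics, buyer-exempt → 0% → $0.00
Laundry detergent $24.03: everything else → 10% → $2.40
Mechanical keyboard $105.70: electronics, buyer-exempt → 0% → $0.00
External SSD (1 TB) $110.57: electronics, buyer-exempt → 0% → $0.00
Dry cleaning (3 garments) $35.69: personal services → 0% → $0.00
Picture frame (8x10) $11.84: everything else → 10% → $1.18
Total tax = $2.40 + $1.18 = $3.58

$3.58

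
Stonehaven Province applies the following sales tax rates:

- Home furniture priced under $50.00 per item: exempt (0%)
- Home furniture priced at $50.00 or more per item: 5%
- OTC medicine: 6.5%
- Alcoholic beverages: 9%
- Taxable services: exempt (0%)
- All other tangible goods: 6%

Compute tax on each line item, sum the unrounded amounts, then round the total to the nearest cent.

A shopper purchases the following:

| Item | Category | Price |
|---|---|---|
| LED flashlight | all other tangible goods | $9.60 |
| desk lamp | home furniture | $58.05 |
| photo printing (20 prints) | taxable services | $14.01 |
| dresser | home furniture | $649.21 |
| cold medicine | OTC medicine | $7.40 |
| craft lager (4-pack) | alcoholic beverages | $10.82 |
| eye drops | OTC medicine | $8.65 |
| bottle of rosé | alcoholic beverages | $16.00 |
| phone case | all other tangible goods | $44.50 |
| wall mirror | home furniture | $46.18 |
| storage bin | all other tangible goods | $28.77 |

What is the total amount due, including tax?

$936.98

LED flashlight $9.60: all other tangible goods → 6% → $0.576
Desk lamp $58.05: home furniture, $50.00 or more → 5% → $2.9025
Photo printing (20 prints) $14.01: taxable services → 0% → $0.00
Dresser $649.21: home furniture, $50.00 or more → 5% → $32.4605
Cold medicine $7.40: OTC medicine → 6.5% → $0.481
Craft lager (4-pack) $10.82: alcoholic beverages → 9% → $0.9738
Eye drops $8.65: OTC medicine → 6.5% → $0.56225
Bottle of rosé $16.00: alcoholic beverages → 9% → $1.44
Phone case $44.50: all other tangible goods → 6% → $2.67
Wall mirror $46.18: home furniture, under $50.00 → 0% → $0.00
Storage bin $28.77: all other tangible goods → 6% → $1.7262
Subtotal = $893.19; unrounded tax = $43.79225 → $43.79; total due = $936.98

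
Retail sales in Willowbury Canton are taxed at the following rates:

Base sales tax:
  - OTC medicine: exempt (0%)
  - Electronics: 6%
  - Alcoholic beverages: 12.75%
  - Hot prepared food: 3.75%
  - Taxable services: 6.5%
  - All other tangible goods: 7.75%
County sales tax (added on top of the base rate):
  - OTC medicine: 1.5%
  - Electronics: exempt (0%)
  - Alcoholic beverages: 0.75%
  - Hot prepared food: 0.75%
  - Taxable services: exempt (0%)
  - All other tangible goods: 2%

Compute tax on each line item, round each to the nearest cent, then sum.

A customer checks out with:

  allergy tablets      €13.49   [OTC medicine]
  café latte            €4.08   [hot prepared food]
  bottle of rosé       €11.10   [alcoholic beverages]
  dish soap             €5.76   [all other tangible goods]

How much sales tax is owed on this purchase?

€2.44

Allergy tablets €13.49: OTC medicine → 0% + 1.5% county = 1.5% → €0.20
Café latte €4.08: hot prepared food → 3.75% + 0.75% county = 4.5% → €0.18
Bottle of rosé €11.10: alcoholic beverages → 12.75% + 0.75% county = 13.5% → €1.50
Dish soap €5.76: all other tangible goods → 7.75% + 2% county = 9.75% → €0.56
Total tax = €0.20 + €0.18 + €1.50 + €0.56 = €2.44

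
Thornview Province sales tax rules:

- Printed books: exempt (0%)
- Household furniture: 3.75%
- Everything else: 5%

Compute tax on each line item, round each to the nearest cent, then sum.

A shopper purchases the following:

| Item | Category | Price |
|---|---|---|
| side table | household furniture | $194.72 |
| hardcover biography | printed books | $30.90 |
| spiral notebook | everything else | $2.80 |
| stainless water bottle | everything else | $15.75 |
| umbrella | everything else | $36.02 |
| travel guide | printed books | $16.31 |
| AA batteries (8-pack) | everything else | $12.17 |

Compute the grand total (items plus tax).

$319.31

Side table $194.72: household furniture → 3.75% → $7.30
Hardcover biography $30.90: printed books → 0% → $0.00
Spiral notebook $2.80: everything else → 5% → $0.14
Stainless water bottle $15.75: everything else → 5% → $0.79
Umbrella $36.02: everything else → 5% → $1.80
Travel guide $16.31: printed books → 0% → $0.00
AA batteries (8-pack) $12.17: everything else → 5% → $0.61
Subtotal = $308.67; tax = $10.64; total due = $319.31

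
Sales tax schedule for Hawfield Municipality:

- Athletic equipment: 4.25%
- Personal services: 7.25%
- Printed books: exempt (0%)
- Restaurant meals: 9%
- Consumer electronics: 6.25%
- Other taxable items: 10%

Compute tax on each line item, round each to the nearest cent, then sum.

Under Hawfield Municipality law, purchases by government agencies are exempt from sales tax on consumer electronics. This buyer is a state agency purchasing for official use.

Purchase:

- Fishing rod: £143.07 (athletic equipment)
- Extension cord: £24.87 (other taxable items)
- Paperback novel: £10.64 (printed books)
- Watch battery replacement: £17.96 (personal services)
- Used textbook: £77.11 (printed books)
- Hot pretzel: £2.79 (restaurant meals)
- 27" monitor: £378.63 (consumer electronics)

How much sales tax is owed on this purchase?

£10.12

Fishing rod £143.07: athletic equipment → 4.25% → £6.08
Extension cord £24.87: other taxable items → 10% → £2.49
Paperback novel £10.64: printed books → 0% → £0.00
Watch battery replacement £17.96: personal services → 7.25% → £1.30
Used textbook £77.11: printed books → 0% → £0.00
Hot pretzel £2.79: restaurant meals → 9% → £0.25
27" monitor £378.63: consumer electronics, buyer-exempt → 0% → £0.00
Total tax = £6.08 + £2.49 + £1.30 + £0.25 = £10.12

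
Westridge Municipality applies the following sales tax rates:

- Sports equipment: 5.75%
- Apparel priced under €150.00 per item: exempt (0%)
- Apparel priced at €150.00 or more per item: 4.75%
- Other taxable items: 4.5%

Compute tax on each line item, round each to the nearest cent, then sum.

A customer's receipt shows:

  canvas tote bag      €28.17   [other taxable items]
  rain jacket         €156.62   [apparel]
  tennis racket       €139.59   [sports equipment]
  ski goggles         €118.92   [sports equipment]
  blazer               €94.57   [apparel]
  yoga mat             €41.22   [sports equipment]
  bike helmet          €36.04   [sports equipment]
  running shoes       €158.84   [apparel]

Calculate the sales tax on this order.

Canvas tote bag €28.17: other taxable items → 4.5% → €1.27
Rain jacket €156.62: apparel, €150.00 or more → 4.75% → €7.44
Tennis racket €139.59: sports equipment → 5.75% → €8.03
Ski goggles €118.92: sports equipment → 5.75% → €6.84
Blazer €94.57: apparel, under €150.00 → 0% → €0.00
Yoga mat €41.22: sports equipment → 5.75% → €2.37
Bike helmet €36.04: sports equipment → 5.75% → €2.07
Running shoes €158.84: apparel, €150.00 or more → 4.75% → €7.54
Total tax = €1.27 + €7.44 + €8.03 + €6.84 + €2.37 + €2.07 + €7.54 = €35.56

€35.56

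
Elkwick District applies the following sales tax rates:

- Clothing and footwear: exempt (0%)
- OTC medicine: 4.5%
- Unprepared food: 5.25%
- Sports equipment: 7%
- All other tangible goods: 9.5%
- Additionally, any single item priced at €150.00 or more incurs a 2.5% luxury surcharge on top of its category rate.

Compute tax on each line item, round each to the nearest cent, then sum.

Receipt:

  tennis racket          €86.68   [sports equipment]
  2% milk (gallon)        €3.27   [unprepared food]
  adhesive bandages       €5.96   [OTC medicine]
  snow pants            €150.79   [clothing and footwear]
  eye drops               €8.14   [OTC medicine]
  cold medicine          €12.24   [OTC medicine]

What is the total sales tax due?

€11.20

Tennis racket €86.68: sports equipment → 7% → €6.07
2% milk (gallon) €3.27: unprepared food → 5.25% → €0.17
Adhesive bandages €5.96: OTC medicine → 4.5% → €0.27
Snow pants €150.79: clothing and footwear → 0% + 2.5% surcharge = 2.5% → €3.77
Eye drops €8.14: OTC medicine → 4.5% → €0.37
Cold medicine €12.24: OTC medicine → 4.5% → €0.55
Total tax = €6.07 + €0.17 + €0.27 + €3.77 + €0.37 + €0.55 = €11.20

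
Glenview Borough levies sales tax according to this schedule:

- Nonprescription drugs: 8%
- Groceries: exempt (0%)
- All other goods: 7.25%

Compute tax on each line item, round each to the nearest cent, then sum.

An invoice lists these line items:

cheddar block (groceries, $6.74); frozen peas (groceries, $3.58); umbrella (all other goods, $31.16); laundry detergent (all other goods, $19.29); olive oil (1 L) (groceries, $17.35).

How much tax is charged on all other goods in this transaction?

Umbrella $31.16: all other goods → 7.25% → $2.26
Laundry detergent $19.29: all other goods → 7.25% → $1.40
Tax on all other goods = $2.26 + $1.40 = $3.66

$3.66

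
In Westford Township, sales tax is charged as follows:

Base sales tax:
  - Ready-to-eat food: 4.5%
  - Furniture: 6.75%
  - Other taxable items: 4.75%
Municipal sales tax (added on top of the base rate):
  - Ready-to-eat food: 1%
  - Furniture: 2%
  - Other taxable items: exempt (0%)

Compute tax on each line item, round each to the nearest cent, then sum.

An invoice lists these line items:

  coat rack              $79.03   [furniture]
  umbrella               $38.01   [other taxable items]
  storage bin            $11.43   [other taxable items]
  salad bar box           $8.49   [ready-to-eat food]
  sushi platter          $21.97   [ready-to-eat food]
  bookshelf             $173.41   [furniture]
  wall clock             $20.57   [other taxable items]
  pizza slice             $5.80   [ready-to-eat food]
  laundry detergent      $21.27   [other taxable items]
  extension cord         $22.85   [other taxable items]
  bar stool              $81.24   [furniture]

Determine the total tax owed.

Coat rack $79.03: furniture → 6.75% + 2% municipal = 8.75% → $6.92
Umbrella $38.01: other taxable items → 4.75% + 0% municipal = 4.75% → $1.81
Storage bin $11.43: other taxable items → 4.75% + 0% municipal = 4.75% → $0.54
Salad bar box $8.49: ready-to-eat food → 4.5% + 1% municipal = 5.5% → $0.47
Sushi platter $21.97: ready-to-eat food → 4.5% + 1% municipal = 5.5% → $1.21
Bookshelf $173.41: furniture → 6.75% + 2% municipal = 8.75% → $15.17
Wall clock $20.57: other taxable items → 4.75% + 0% municipal = 4.75% → $0.98
Pizza slice $5.80: ready-to-eat food → 4.5% + 1% municipal = 5.5% → $0.32
Laundry detergent $21.27: other taxable items → 4.75% + 0% municipal = 4.75% → $1.01
Extension cord $22.85: other taxable items → 4.75% + 0% municipal = 4.75% → $1.09
Bar stool $81.24: furniture → 6.75% + 2% municipal = 8.75% → $7.11
Total tax = $6.92 + $1.81 + $0.54 + $0.47 + $1.21 + $15.17 + $0.98 + $0.32 + $1.01 + $1.09 + $7.11 = $36.63

$36.63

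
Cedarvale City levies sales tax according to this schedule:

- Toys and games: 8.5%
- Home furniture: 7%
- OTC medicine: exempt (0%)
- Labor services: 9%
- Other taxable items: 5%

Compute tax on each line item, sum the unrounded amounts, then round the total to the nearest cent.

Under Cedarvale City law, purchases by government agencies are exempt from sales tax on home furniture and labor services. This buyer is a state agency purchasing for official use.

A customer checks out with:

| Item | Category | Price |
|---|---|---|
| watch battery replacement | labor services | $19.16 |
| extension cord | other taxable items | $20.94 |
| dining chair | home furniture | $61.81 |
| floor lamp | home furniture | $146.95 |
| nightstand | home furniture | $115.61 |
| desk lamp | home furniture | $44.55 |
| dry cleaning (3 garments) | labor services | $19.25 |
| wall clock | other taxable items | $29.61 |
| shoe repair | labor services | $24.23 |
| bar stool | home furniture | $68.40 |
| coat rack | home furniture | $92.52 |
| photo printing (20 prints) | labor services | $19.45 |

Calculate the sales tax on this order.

Watch battery replacement $19.16: labor services, buyer-exempt → 0% → $0.00
Extension cord $20.94: other taxable items → 5% → $1.047
Dining chair $61.81: home furniture, buyer-exempt → 0% → $0.00
Floor lamp $146.95: home furniture, buyer-exempt → 0% → $0.00
Nightstand $115.61: home furniture, buyer-exempt → 0% → $0.00
Desk lamp $44.55: home furniture, buyer-exempt → 0% → $0.00
Dry cleaning (3 garments) $19.25: labor services, buyer-exempt → 0% → $0.00
Wall clock $29.61: other taxable items → 5% → $1.4805
Shoe repair $24.23: labor services, buyer-exempt → 0% → $0.00
Bar stool $68.40: home furniture, buyer-exempt → 0% → $0.00
Coat rack $92.52: home furniture, buyer-exempt → 0% → $0.00
Photo printing (20 prints) $19.45: labor services, buyer-exempt → 0% → $0.00
Unrounded tax sum = $2.5275 → $2.53

$2.53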